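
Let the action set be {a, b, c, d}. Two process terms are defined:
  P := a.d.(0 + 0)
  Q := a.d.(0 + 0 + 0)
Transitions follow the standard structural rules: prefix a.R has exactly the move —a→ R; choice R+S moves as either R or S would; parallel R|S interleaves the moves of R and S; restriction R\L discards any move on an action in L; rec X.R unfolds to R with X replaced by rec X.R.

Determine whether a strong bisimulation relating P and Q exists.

YES

P's transition system — 3 states:
  m0 = a.d.(0 + 0) | --a--▸ m1
  m1 = d.(0 + 0) | --d--▸ m2
  m2 = 0 + 0 | stopped
Q's transition system — 3 states:
  n0 = a.d.(0 + 0 + 0) | --a--▸ n1
  n1 = d.(0 + 0 + 0) | --d--▸ n2
  n2 = 0 + 0 + 0 | stopped
Partition-refinement fixed point:
  B0 = {m0, n0}
  B1 = {m1, n1}
  B2 = {m2, n2}
m0 ∈ B0, n0 ∈ B0 → same block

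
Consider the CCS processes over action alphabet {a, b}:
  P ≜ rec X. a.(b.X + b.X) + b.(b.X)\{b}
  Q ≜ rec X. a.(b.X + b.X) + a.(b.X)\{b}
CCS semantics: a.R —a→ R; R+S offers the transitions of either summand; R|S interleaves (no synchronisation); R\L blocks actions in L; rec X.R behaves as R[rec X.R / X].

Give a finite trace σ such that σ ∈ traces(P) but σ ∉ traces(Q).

Reachable graph of P (3 states):
  u0 = rec X. a.(b.X + b.X) + b.(b.X)\{b} has moves --a--▸ u1, --b--▸ u2
  u1 = b.(rec X. a.(b.X + b.X) + b.(b.X)\{b}) + b.(rec X. a.(b.X + b.X) + b.(b.X)\{b}) has moves --b--▸ u0
  u2 = (b.(rec X. a.(b.X + b.X) + b.(b.X)\{b}))\{b} has moves (no moves)
Reachable graph of Q (3 states):
  v0 = rec X. a.(b.X + b.X) + a.(b.X)\{b} has moves --a--▸ v1, --a--▸ v2
  v1 = (b.(rec X. a.(b.X + b.X) + a.(b.X)\{b}))\{b} has moves (no moves)
  v2 = b.(rec X. a.(b.X + b.X) + a.(b.X)\{b}) + b.(rec X. a.(b.X + b.X) + a.(b.X)\{b}) has moves --b--▸ v0
Trace ⟨b⟩ through P, begin at {u0}:
  step 1 (b): {u2}
  ✓ P
Trace ⟨b⟩ through Q, begin at {v0}:
  step 1 (b): ∅ (Q stuck)

b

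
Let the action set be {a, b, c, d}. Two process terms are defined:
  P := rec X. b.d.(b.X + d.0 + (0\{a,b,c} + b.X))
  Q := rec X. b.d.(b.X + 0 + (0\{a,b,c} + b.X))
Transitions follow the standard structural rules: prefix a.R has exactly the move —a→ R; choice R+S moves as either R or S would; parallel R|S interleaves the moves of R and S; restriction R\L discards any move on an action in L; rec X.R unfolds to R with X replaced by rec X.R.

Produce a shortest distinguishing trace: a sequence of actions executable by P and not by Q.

LTS(P): 4 reachable states
  p0 = rec X. b.d.(b.X + d.0 + (0\{a,b,c} + b.X)) has moves -b-> p1
  p1 = d.(b.(rec X. b.d.(b.X + d.0 + (0\{a,b,c} + b.X))) + d.0 + (0\{a,b,c} + b.(rec X. b.d.(b.X + d.0 + (0\{a,b,c} + b.X))))) has moves -d-> p2
  p2 = b.(rec X. b.d.(b.X + d.0 + (0\{a,b,c} + b.X))) + d.0 + (0\{a,b,c} + b.(rec X. b.d.(b.X + d.0 + (0\{a,b,c} + b.X)))) has moves -b-> p0, -d-> p3
  p3 = 0 has moves deadlocked
LTS(Q): 3 reachable states
  q0 = rec X. b.d.(b.X + 0 + (0\{a,b,c} + b.X)) has moves -b-> q1
  q1 = d.(b.(rec X. b.d.(b.X + 0 + (0\{a,b,c} + b.X))) + 0 + (0\{a,b,c} + b.(rec X. b.d.(b.X + 0 + (0\{a,b,c} + b.X))))) has moves -d-> q2
  q2 = b.(rec X. b.d.(b.X + 0 + (0\{a,b,c} + b.X))) + 0 + (0\{a,b,c} + b.(rec X. b.d.(b.X + 0 + (0\{a,b,c} + b.X)))) has moves -b-> q0
Executing bdd from P (initial set {p0}):
  step 1 (b): {p1}
  step 2 (d): {p2}
  step 3 (d): {p3}
  ✓ P
Executing bdd from Q (initial set {q0}):
  step 1 (b): {q1}
  step 2 (d): {q2}
  step 3 (d): ∅  — Q cannot continue

bdd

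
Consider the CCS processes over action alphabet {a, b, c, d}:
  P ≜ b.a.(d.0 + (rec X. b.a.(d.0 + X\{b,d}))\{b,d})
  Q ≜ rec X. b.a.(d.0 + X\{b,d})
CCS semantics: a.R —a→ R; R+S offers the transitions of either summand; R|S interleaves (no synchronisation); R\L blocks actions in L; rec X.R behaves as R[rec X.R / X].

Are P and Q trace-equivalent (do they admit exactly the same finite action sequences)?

Reachable graph of P (4 states):
  u0 = b.a.(d.0 + (rec X. b.a.(d.0 + X\{b,d}))\{b,d}) | =b=> u1
  u1 = a.(d.0 + (rec X. b.a.(d.0 + X\{b,d}))\{b,d}) | =a=> u2
  u2 = d.0 + (rec X. b.a.(d.0 + X\{b,d}))\{b,d} | =d=> u3
  u3 = 0 | stopped
Reachable graph of Q (4 states):
  v0 = rec X. b.a.(d.0 + X\{b,d}) | =b=> v1
  v1 = a.(d.0 + (rec X. b.a.(d.0 + X\{b,d}))\{b,d}) | =a=> v2
  v2 = d.0 + (rec X. b.a.(d.0 + X\{b,d}))\{b,d} | =d=> v3
  v3 = 0 | stopped
Coarsest stable partition (strong bisimilarity classes):
  B0 = {u0, v0}
  B1 = {u1, v1}
  B2 = {u2, v2}
  B3 = {u3, v3}
u0 ∈ B0, v0 ∈ B0 → same block
Bisimilar ⇒ trace-equivalent.

trace-equivalent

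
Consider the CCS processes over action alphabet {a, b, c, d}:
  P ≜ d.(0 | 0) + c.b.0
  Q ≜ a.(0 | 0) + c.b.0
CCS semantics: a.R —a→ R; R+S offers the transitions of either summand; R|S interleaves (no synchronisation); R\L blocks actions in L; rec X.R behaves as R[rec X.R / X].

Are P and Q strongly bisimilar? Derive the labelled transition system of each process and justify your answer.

NO

P's transition system — 4 states:
  s0 = d.(0 | 0) + c.b.0 | =c=> s1, =d=> s2
  s1 = b.0 | =b=> s3
  s2 = 0 | 0 | (no moves)
  s3 = 0 | (no moves)
Q's transition system — 4 states:
  t0 = a.(0 | 0) + c.b.0 | =a=> t1, =c=> t2
  t1 = 0 | 0 | (no moves)
  t2 = b.0 | =b=> t3
  t3 = 0 | (no moves)
Coarsest stable partition (strong bisimilarity classes):
  B0 = {s0}
  B1 = {s2, s3, t1, t3}
  B2 = {s1, t2}
  B3 = {t0}
s0 ∈ B0, t0 ∈ B3 → different blocks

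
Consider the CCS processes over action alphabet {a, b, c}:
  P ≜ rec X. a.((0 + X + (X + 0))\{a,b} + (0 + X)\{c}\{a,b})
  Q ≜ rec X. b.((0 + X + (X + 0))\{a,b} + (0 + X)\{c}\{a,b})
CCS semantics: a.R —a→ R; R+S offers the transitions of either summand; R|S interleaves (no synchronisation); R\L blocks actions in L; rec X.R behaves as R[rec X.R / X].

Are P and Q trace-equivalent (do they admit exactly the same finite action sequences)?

NO — witness ⟨a⟩

P's transition system — 2 states:
  u0 = rec X. a.((0 + X + (X + 0))\{a,b} + (0 + X)\{c}\{a,b}) → -a-> u1
  u1 = (0 + (rec X. a.((0 + X + (X + 0))\{a,b} + (0 + X)\{c}\{a,b})) + ((rec X. a.((0 + X + (X + 0))\{a,b} + (0 + X)\{c}\{a,b})) + 0))\{a,b} + (0 + (rec X. a.((0 + X + (X + 0))\{a,b} + (0 + X)\{c}\{a,b})))\{c}\{a,b} → stopped
Q's transition system — 2 states:
  v0 = rec X. b.((0 + X + (X + 0))\{a,b} + (0 + X)\{c}\{a,b}) → -b-> v1
  v1 = (0 + (rec X. b.((0 + X + (X + 0))\{a,b} + (0 + X)\{c}\{a,b})) + ((rec X. b.((0 + X + (X + 0))\{a,b} + (0 + X)\{c}\{a,b})) + 0))\{a,b} + (0 + (rec X. b.((0 + X + (X + 0))\{a,b} + (0 + X)\{c}\{a,b})))\{c}\{a,b} → stopped
Run σ = ⟨a⟩ on P: start {u0}
  [1] a ⇒ {u1}
  — P admits the full trace.
Run σ = ⟨a⟩ on Q: start {v0}
  [1] a ⇒ no successor for Q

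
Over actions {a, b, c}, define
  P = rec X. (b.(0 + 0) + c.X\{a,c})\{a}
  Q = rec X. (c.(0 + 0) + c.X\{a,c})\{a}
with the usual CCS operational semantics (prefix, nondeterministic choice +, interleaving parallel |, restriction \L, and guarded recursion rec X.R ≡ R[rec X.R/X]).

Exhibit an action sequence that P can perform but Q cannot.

Reachable graph of P (4 states):
  s0 = rec X. (b.(0 + 0) + c.X\{a,c})\{a} has moves --b--▸ s1, --c--▸ s2
  s1 = (0 + 0)\{a} has moves stopped
  s2 = (rec X. (b.(0 + 0) + c.X\{a,c})\{a})\{a,c}\{a} has moves --b--▸ s3
  s3 = (0 + 0)\{a}\{a,c}\{a} has moves stopped
Reachable graph of Q (3 states):
  t0 = rec X. (c.(0 + 0) + c.X\{a,c})\{a} has moves --c--▸ t1, --c--▸ t2
  t1 = (0 + 0)\{a} has moves stopped
  t2 = (rec X. (c.(0 + 0) + c.X\{a,c})\{a})\{a,c}\{a} has moves stopped
Executing b from P (initial set {s0}):
  [1] b ⇒ {s1}
  P completes σ.
Executing b from Q (initial set {t0}):
  [1] b ⇒ ∅ (Q stuck)

b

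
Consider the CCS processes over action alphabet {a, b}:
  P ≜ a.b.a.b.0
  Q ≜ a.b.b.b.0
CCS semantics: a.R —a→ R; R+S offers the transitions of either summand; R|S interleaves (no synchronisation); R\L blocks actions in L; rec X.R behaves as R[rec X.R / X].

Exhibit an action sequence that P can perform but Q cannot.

aba

LTS(P): 5 reachable states
  m0 = a.b.a.b.0 :: -a-> m1
  m1 = b.a.b.0 :: -b-> m2
  m2 = a.b.0 :: -a-> m3
  m3 = b.0 :: -b-> m4
  m4 = 0 :: (no moves)
LTS(Q): 5 reachable states
  n0 = a.b.b.b.0 :: -a-> n1
  n1 = b.b.b.0 :: -b-> n2
  n2 = b.b.0 :: -b-> n3
  n3 = b.0 :: -b-> n4
  n4 = 0 :: (no moves)
Trace ⟨aba⟩ through P, begin at {m0}:
  after a @ step 1: {m1}
  after b @ step 2: {m2}
  after a @ step 3: {m3}
  — P admits the full trace.
Trace ⟨aba⟩ through Q, begin at {n0}:
  after a @ step 1: {n1}
  after b @ step 2: {n2}
  after a @ step 3: no successor for Q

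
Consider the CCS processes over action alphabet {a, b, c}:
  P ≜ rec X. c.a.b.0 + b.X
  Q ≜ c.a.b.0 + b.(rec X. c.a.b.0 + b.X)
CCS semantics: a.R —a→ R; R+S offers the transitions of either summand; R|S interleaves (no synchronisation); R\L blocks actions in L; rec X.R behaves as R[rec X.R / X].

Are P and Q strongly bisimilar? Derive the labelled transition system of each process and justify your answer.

Reachable graph of P (4 states):
  m0 = rec X. c.a.b.0 + b.X → ··b··> m0, ··c··> m1
  m1 = a.b.0 → ··a··> m2
  m2 = b.0 → ··b··> m3
  m3 = 0 → stopped
Reachable graph of Q (5 states):
  n0 = c.a.b.0 + b.(rec X. c.a.b.0 + b.X) → ··b··> n1, ··c··> n2
  n1 = rec X. c.a.b.0 + b.X → ··b··> n1, ··c··> n2
  n2 = a.b.0 → ··a··> n3
  n3 = b.0 → ··b··> n4
  n4 = 0 → stopped
Bisimilarity quotient blocks:
  B0 = {m0, n0, n1}
  B1 = {m1, n2}
  B2 = {m2, n3}
  B3 = {m3, n4}
m0 ∈ B0, n0 ∈ B0 → same block

P ~ Q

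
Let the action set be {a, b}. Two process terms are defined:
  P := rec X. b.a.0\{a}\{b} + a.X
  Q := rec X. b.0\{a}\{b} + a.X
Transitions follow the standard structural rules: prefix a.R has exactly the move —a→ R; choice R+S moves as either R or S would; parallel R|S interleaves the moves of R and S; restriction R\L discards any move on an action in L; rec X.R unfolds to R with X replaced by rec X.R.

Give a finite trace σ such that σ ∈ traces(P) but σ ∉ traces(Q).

ba

LTS(P): 3 reachable states
  p0 = rec X. b.a.0\{a}\{b} + a.X → =a=> p0, =b=> p1
  p1 = a.0\{a}\{b} → =a=> p2
  p2 = 0\{a}\{b} → ∅
LTS(Q): 2 reachable states
  q0 = rec X. b.0\{a}\{b} + a.X → =a=> q0, =b=> q1
  q1 = 0\{a}\{b} → ∅
Trace ⟨ba⟩ through P, begin at {p0}:
  step 1 (b): {p1}
  step 2 (a): {p2}
  ✓ P
Trace ⟨ba⟩ through Q, begin at {q0}:
  step 1 (b): {q1}
  step 2 (a): ∅ (Q stuck)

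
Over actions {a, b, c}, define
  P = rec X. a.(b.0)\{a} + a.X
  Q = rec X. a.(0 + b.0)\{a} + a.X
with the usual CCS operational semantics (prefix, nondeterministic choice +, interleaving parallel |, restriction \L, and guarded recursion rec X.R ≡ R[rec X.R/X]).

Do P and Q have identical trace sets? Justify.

traces(P) = traces(Q)

Reachable graph of P (3 states):
  m0 = rec X. a.(b.0)\{a} + a.X | -a-> m0, -a-> m1
  m1 = (b.0)\{a} | -b-> m2
  m2 = 0\{a} | stopped
Reachable graph of Q (3 states):
  n0 = rec X. a.(0 + b.0)\{a} + a.X | -a-> n0, -a-> n1
  n1 = (0 + b.0)\{a} | -b-> n2
  n2 = 0\{a} | stopped
Bisimilarity quotient blocks:
  B0 = {m0, n0}
  B1 = {m1, n1}
  B2 = {m2, n2}
m0 ∈ B0, n0 ∈ B0 → same block
Bisimilar ⇒ trace-equivalent.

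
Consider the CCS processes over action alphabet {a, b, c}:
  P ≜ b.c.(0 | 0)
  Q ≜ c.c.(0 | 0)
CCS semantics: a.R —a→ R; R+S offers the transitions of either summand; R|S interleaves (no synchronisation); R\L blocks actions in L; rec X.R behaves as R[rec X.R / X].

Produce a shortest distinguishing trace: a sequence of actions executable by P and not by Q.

b

P's transition system — 3 states:
  u0 = b.c.(0 | 0) :: =b=> u1
  u1 = c.(0 | 0) :: =c=> u2
  u2 = 0 | 0 :: stopped
Q's transition system — 3 states:
  v0 = c.c.(0 | 0) :: =c=> v1
  v1 = c.(0 | 0) :: =c=> v2
  v2 = 0 | 0 :: stopped
Run σ = ⟨b⟩ on P: start {u0}
  [1] b ⇒ {u1}
  — P admits the full trace.
Run σ = ⟨b⟩ on Q: start {v0}
  [1] b ⇒ no successor for Q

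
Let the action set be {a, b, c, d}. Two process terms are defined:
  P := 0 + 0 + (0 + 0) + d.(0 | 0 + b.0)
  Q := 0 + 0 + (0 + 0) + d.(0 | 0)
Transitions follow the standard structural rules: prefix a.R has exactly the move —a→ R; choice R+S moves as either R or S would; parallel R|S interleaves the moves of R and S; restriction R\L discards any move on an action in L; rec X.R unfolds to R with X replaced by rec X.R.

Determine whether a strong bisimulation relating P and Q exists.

NO

Reachable graph of P (3 states):
  s0 = 0 + 0 + (0 + 0) + d.(0 | 0 + b.0) has moves --d--▸ s1
  s1 = 0 | 0 + b.0 has moves --b--▸ s2
  s2 = 0 has moves (no moves)
Reachable graph of Q (2 states):
  t0 = 0 + 0 + (0 + 0) + d.(0 | 0) has moves --d--▸ t1
  t1 = 0 | 0 has moves (no moves)
Bisimilarity quotient blocks:
  B0 = {s0}
  B1 = {s1}
  B2 = {s2, t1}
  B3 = {t0}
s0 ∈ B0, t0 ∈ B3 → different blocks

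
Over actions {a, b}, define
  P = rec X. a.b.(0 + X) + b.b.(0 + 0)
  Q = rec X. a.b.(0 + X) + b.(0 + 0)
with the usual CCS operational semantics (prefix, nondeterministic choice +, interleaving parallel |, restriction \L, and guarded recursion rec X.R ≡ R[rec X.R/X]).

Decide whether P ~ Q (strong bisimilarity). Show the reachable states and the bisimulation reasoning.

Reachable graph of P (5 states):
  m0 = rec X. a.b.(0 + X) + b.b.(0 + 0) ⊢ -a-> m1, -b-> m2
  m1 = b.(0 + (rec X. a.b.(0 + X) + b.b.(0 + 0))) ⊢ -b-> m3
  m2 = b.(0 + 0) ⊢ -b-> m4
  m3 = 0 + (rec X. a.b.(0 + X) + b.b.(0 + 0)) ⊢ -a-> m1, -b-> m2
  m4 = 0 + 0 ⊢ ∅
Reachable graph of Q (4 states):
  n0 = rec X. a.b.(0 + X) + b.(0 + 0) ⊢ -a-> n1, -b-> n2
  n1 = b.(0 + (rec X. a.b.(0 + X) + b.(0 + 0))) ⊢ -b-> n3
  n2 = 0 + 0 ⊢ ∅
  n3 = 0 + (rec X. a.b.(0 + X) + b.(0 + 0)) ⊢ -a-> n1, -b-> n2
Bisimilarity quotient blocks:
  B0 = {m0, m3}
  B1 = {m2}
  B2 = {m4, n2}
  B3 = {m1}
  B4 = {n0, n3}
  B5 = {n1}
m0 ∈ B0, n0 ∈ B4 → different blocks

P ≁ Q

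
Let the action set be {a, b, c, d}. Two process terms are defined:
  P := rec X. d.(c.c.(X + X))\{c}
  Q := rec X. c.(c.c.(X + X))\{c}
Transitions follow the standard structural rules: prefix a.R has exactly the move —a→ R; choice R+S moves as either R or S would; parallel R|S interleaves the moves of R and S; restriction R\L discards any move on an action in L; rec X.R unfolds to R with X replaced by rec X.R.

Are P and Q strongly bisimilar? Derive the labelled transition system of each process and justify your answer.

not bisimilar

Reachable graph of P (2 states):
  s0 = rec X. d.(c.c.(X + X))\{c} ⊢ =d=> s1
  s1 = (c.c.((rec X. d.(c.c.(X + X))\{c}) + (rec X. d.(c.c.(X + X))\{c})))\{c} ⊢ (no moves)
Reachable graph of Q (2 states):
  t0 = rec X. c.(c.c.(X + X))\{c} ⊢ =c=> t1
  t1 = (c.c.((rec X. c.(c.c.(X + X))\{c}) + (rec X. c.(c.c.(X + X))\{c})))\{c} ⊢ (no moves)
Coarsest stable partition (strong bisimilarity classes):
  B0 = {s0}
  B1 = {s1, t1}
  B2 = {t0}
s0 ∈ B0, t0 ∈ B2 → different blocks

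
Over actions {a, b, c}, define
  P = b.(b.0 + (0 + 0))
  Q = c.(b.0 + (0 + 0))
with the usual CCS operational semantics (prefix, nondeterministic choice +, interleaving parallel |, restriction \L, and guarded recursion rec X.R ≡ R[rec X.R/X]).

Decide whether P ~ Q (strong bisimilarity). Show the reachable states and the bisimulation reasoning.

LTS(P): 3 reachable states
  p0 = b.(b.0 + (0 + 0)) → —b→ p1
  p1 = b.0 + (0 + 0) → —b→ p2
  p2 = 0 → deadlocked
LTS(Q): 3 reachable states
  q0 = c.(b.0 + (0 + 0)) → —c→ q1
  q1 = b.0 + (0 + 0) → —b→ q2
  q2 = 0 → deadlocked
Bisimilarity quotient blocks:
  B0 = {p0}
  B1 = {p1, q1}
  B2 = {p2, q2}
  B3 = {q0}
p0 ∈ B0, q0 ∈ B3 → different blocks

NO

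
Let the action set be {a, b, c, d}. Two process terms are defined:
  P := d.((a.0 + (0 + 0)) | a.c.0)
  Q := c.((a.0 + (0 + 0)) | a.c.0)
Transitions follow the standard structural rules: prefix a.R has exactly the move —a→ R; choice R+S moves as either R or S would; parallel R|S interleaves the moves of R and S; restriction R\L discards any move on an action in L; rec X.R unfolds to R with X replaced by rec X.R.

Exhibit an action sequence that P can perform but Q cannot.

d

LTS(P): 7 reachable states
  m0 = d.((a.0 + (0 + 0)) | a.c.0) has moves =d=> m1
  m1 = (a.0 + (0 + 0)) | a.c.0 has moves =a=> m2, =a=> m3
  m2 = (a.0 + (0 + 0)) | c.0 has moves =a=> m4, =c=> m5
  m3 = 0 | a.c.0 has moves =a=> m4
  m4 = 0 | c.0 has moves =c=> m6
  m5 = (a.0 + (0 + 0)) | 0 has moves =a=> m6
  m6 = 0 | 0 has moves ·
LTS(Q): 7 reachable states
  n0 = c.((a.0 + (0 + 0)) | a.c.0) has moves =c=> n1
  n1 = (a.0 + (0 + 0)) | a.c.0 has moves =a=> n2, =a=> n3
  n2 = (a.0 + (0 + 0)) | c.0 has moves =a=> n4, =c=> n5
  n3 = 0 | a.c.0 has moves =a=> n4
  n4 = 0 | c.0 has moves =c=> n6
  n5 = (a.0 + (0 + 0)) | 0 has moves =a=> n6
  n6 = 0 | 0 has moves ·
Trace ⟨d⟩ through P, begin at {m0}:
  [1] d ⇒ {m1}
  P completes σ.
Trace ⟨d⟩ through Q, begin at {n0}:
  [1] d ⇒ ∅  — Q cannot continue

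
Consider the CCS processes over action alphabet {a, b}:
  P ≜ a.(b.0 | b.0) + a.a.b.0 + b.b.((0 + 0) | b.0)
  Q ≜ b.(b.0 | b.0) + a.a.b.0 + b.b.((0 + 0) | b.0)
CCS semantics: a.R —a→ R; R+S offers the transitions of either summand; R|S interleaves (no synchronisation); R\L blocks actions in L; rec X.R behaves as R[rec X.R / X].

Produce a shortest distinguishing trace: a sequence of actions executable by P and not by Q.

LTS(P): 11 reachable states
  m0 = a.(b.0 | b.0) + a.a.b.0 + b.b.((0 + 0) | b.0) | —a→ m1, —a→ m2, —b→ m3
  m1 = a.b.0 | —a→ m4
  m2 = b.0 | b.0 | —b→ m5, —b→ m6
  m3 = b.((0 + 0) | b.0) | —b→ m7
  m4 = b.0 | —b→ m8
  m5 = 0 | b.0 | —b→ m9
  m6 = b.0 | 0 | —b→ m9
  m7 = (0 + 0) | b.0 | —b→ m10
  m8 = 0 | (no moves)
  m9 = 0 | 0 | (no moves)
  m10 = (0 + 0) | 0 | (no moves)
LTS(Q): 11 reachable states
  n0 = b.(b.0 | b.0) + a.a.b.0 + b.b.((0 + 0) | b.0) | —a→ n1, —b→ n2, —b→ n3
  n1 = a.b.0 | —a→ n4
  n2 = b.((0 + 0) | b.0) | —b→ n5
  n3 = b.0 | b.0 | —b→ n6, —b→ n7
  n4 = b.0 | —b→ n8
  n5 = (0 + 0) | b.0 | —b→ n9
  n6 = 0 | b.0 | —b→ n10
  n7 = b.0 | 0 | —b→ n10
  n8 = 0 | (no moves)
  n9 = (0 + 0) | 0 | (no moves)
  n10 = 0 | 0 | (no moves)
Trace ⟨ab⟩ through P, begin at {m0}:
  after a @ step 1: {m1, m2}
  after b @ step 2: {m5, m6}
  P completes σ.
Trace ⟨ab⟩ through Q, begin at {n0}:
  after a @ step 1: {n1}
  after b @ step 2: ∅ (Q stuck)

ab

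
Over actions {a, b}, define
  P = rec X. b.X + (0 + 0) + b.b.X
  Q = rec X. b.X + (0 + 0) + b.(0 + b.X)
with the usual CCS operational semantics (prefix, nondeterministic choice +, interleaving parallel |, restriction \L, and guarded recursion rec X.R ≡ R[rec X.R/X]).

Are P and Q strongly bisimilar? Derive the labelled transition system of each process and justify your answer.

Reachable graph of P (2 states):
  m0 = rec X. b.X + (0 + 0) + b.b.X ⊢ ··b··> m0, ··b··> m1
  m1 = b.(rec X. b.X + (0 + 0) + b.b.X) ⊢ ··b··> m0
Reachable graph of Q (2 states):
  n0 = rec X. b.X + (0 + 0) + b.(0 + b.X) ⊢ ··b··> n0, ··b··> n1
  n1 = 0 + b.(rec X. b.X + (0 + 0) + b.(0 + b.X)) ⊢ ··b··> n0
Partition-refinement fixed point:
  B0 = {m0, m1, n0, n1}
m0 ∈ B0, n0 ∈ B0 → same block

YES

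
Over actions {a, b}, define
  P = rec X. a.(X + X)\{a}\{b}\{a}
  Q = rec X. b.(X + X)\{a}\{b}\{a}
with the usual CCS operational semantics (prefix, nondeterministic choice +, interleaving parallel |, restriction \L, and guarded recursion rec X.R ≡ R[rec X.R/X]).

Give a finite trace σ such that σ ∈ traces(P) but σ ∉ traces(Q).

LTS(P): 2 reachable states
  m0 = rec X. a.(X + X)\{a}\{b}\{a} | -a-> m1
  m1 = ((rec X. a.(X + X)\{a}\{b}\{a}) + (rec X. a.(X + X)\{a}\{b}\{a}))\{a}\{b}\{a} | stopped
LTS(Q): 2 reachable states
  n0 = rec X. b.(X + X)\{a}\{b}\{a} | -b-> n1
  n1 = ((rec X. b.(X + X)\{a}\{b}\{a}) + (rec X. b.(X + X)\{a}\{b}\{a}))\{a}\{b}\{a} | stopped
Executing a from P (initial set {m0}):
  [1] a ⇒ {m1}
  ✓ P
Executing a from Q (initial set {n0}):
  [1] a ⇒ ∅  — Q cannot continue

a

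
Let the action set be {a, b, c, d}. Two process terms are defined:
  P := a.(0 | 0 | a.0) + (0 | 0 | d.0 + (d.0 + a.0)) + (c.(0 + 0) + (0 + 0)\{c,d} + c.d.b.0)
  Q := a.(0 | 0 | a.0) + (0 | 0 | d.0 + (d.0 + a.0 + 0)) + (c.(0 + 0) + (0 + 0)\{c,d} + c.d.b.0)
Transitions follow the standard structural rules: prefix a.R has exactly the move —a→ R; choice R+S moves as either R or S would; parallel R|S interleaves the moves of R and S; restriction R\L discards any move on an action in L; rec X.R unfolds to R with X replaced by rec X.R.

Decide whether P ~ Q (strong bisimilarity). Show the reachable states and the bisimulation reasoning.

P ~ Q

LTS(P): 7 reachable states
  m0 = a.(0 | 0 | a.0) + (0 | 0 | d.0 + (d.0 + a.0)) + (c.(0 + 0) + (0 + 0)\{c,d} + c.d.b.0) has moves -a-> m1, -a-> m2, -c-> m3, -c-> m4, -d-> m1, -d-> m5
  m1 = 0 has moves deadlocked
  m2 = 0 | 0 | a.0 has moves -a-> m5
  m3 = 0 + 0 has moves deadlocked
  m4 = d.b.0 has moves -d-> m6
  m5 = 0 | 0 | 0 has moves deadlocked
  m6 = b.0 has moves -b-> m1
LTS(Q): 7 reachable states
  n0 = a.(0 | 0 | a.0) + (0 | 0 | d.0 + (d.0 + a.0 + 0)) + (c.(0 + 0) + (0 + 0)\{c,d} + c.d.b.0) has moves -a-> n1, -a-> n2, -c-> n3, -c-> n4, -d-> n1, -d-> n5
  n1 = 0 has moves deadlocked
  n2 = 0 | 0 | a.0 has moves -a-> n5
  n3 = 0 + 0 has moves deadlocked
  n4 = d.b.0 has moves -d-> n6
  n5 = 0 | 0 | 0 has moves deadlocked
  n6 = b.0 has moves -b-> n1
Coarsest stable partition (strong bisimilarity classes):
  B0 = {m0, n0}
  B1 = {m1, m3, m5, n1, n3, n5}
  B2 = {m2, n2}
  B3 = {m4, n4}
  B4 = {m6, n6}
m0 ∈ B0, n0 ∈ B0 → same block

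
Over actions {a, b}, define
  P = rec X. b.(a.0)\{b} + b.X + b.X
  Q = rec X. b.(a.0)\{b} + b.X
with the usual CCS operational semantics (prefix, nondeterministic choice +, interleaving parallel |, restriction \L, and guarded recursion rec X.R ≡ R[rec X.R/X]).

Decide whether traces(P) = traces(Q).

P's transition system — 3 states:
  u0 = rec X. b.(a.0)\{b} + b.X + b.X ⊢ --b--▸ u0, --b--▸ u1
  u1 = (a.0)\{b} ⊢ --a--▸ u2
  u2 = 0\{b} ⊢ (no moves)
Q's transition system — 3 states:
  v0 = rec X. b.(a.0)\{b} + b.X ⊢ --b--▸ v0, --b--▸ v1
  v1 = (a.0)\{b} ⊢ --a--▸ v2
  v2 = 0\{b} ⊢ (no moves)
Coarsest stable partition (strong bisimilarity classes):
  B0 = {u0, v0}
  B1 = {u1, v1}
  B2 = {u2, v2}
u0 ∈ B0, v0 ∈ B0 → same block
Bisimilar ⇒ trace-equivalent.

trace-equivalent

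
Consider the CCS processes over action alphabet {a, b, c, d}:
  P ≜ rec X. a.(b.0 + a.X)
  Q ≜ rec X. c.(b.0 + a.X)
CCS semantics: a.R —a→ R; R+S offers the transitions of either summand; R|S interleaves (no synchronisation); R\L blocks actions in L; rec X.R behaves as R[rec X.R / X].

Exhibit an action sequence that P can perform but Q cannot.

a

P's transition system — 3 states:
  p0 = rec X. a.(b.0 + a.X) has moves —a→ p1
  p1 = b.0 + a.(rec X. a.(b.0 + a.X)) has moves —a→ p0, —b→ p2
  p2 = 0 has moves deadlocked
Q's transition system — 3 states:
  q0 = rec X. c.(b.0 + a.X) has moves —c→ q1
  q1 = b.0 + a.(rec X. c.(b.0 + a.X)) has moves —a→ q0, —b→ q2
  q2 = 0 has moves deadlocked
Executing a from P (initial set {p0}):
  step 1 (a): {p1}
  ✓ P
Executing a from Q (initial set {q0}):
  step 1 (a): ∅  — Q cannot continue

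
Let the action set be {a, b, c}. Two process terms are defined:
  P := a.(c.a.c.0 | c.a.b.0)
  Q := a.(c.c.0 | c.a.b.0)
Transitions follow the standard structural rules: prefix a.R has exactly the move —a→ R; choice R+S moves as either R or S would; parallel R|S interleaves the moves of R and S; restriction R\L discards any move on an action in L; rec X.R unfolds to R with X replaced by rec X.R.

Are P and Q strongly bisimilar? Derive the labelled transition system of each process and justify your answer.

Reachable graph of P (17 states):
  u0 = a.(c.a.c.0 | c.a.b.0) ⊢ --a--▸ u1
  u1 = c.a.c.0 | c.a.b.0 ⊢ --c--▸ u2, --c--▸ u3
  u2 = a.c.0 | c.a.b.0 ⊢ --a--▸ u4, --c--▸ u5
  u3 = c.a.c.0 | a.b.0 ⊢ --a--▸ u6, --c--▸ u5
  u4 = c.0 | c.a.b.0 ⊢ --c--▸ u7, --c--▸ u8
  u5 = a.c.0 | a.b.0 ⊢ --a--▸ u8, --a--▸ u9
  u6 = c.a.c.0 | b.0 ⊢ --b--▸ u10, --c--▸ u9
  u7 = 0 | c.a.b.0 ⊢ --c--▸ u11
  u8 = c.0 | a.b.0 ⊢ --a--▸ u12, --c--▸ u11
  u9 = a.c.0 | b.0 ⊢ --a--▸ u12, --b--▸ u13
  u10 = c.a.c.0 | 0 ⊢ --c--▸ u13
  u11 = 0 | a.b.0 ⊢ --a--▸ u14
  u12 = c.0 | b.0 ⊢ --b--▸ u15, --c--▸ u14
  u13 = a.c.0 | 0 ⊢ --a--▸ u15
  u14 = 0 | b.0 ⊢ --b--▸ u16
  u15 = c.0 | 0 ⊢ --c--▸ u16
  u16 = 0 | 0 ⊢ (no moves)
Reachable graph of Q (13 states):
  v0 = a.(c.c.0 | c.a.b.0) ⊢ --a--▸ v1
  v1 = c.c.0 | c.a.b.0 ⊢ --c--▸ v2, --c--▸ v3
  v2 = c.0 | c.a.b.0 ⊢ --c--▸ v4, --c--▸ v5
  v3 = c.c.0 | a.b.0 ⊢ --a--▸ v6, --c--▸ v5
  v4 = 0 | c.a.b.0 ⊢ --c--▸ v7
  v5 = c.0 | a.b.0 ⊢ --a--▸ v8, --c--▸ v7
  v6 = c.c.0 | b.0 ⊢ --b--▸ v9, --c--▸ v8
  v7 = 0 | a.b.0 ⊢ --a--▸ v10
  v8 = c.0 | b.0 ⊢ --b--▸ v11, --c--▸ v10
  v9 = c.c.0 | 0 ⊢ --c--▸ v11
  v10 = 0 | b.0 ⊢ --b--▸ v12
  v11 = c.0 | 0 ⊢ --c--▸ v12
  v12 = 0 | 0 ⊢ (no moves)
Partition-refinement fixed point:
  B0 = {u0}
  B1 = {u1}
  B2 = {u2}
  B3 = {u5}
  B4 = {u9}
  B5 = {u12, v8}
  B6 = {u14, v10}
  B7 = {u16, v12}
  B8 = {u15, v11}
  B9 = {u13}
  B10 = {u8, v5}
  B11 = {u11, v7}
  B12 = {u4, v2}
  B13 = {u7, v4}
  B14 = {u3}
  B15 = {u6}
  B16 = {u10}
  B17 = {v0}
  B18 = {v1}
  B19 = {v3}
  B20 = {v6}
  B21 = {v9}
u0 ∈ B0, v0 ∈ B17 → different blocks

P ≁ Q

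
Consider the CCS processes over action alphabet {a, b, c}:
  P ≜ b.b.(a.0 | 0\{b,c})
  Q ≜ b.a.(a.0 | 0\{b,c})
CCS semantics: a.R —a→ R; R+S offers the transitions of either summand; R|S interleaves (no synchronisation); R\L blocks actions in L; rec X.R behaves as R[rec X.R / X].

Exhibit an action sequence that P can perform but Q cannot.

bb

Reachable graph of P (4 states):
  p0 = b.b.(a.0 | 0\{b,c}) | ··b··> p1
  p1 = b.(a.0 | 0\{b,c}) | ··b··> p2
  p2 = a.0 | 0\{b,c} | ··a··> p3
  p3 = 0 | 0\{b,c} | stopped
Reachable graph of Q (4 states):
  q0 = b.a.(a.0 | 0\{b,c}) | ··b··> q1
  q1 = a.(a.0 | 0\{b,c}) | ··a··> q2
  q2 = a.0 | 0\{b,c} | ··a··> q3
  q3 = 0 | 0\{b,c} | stopped
Run σ = ⟨bb⟩ on P: start {p0}
  step 1 (b): {p1}
  step 2 (b): {p2}
  P completes σ.
Run σ = ⟨bb⟩ on Q: start {q0}
  step 1 (b): {q1}
  step 2 (b): no successor for Q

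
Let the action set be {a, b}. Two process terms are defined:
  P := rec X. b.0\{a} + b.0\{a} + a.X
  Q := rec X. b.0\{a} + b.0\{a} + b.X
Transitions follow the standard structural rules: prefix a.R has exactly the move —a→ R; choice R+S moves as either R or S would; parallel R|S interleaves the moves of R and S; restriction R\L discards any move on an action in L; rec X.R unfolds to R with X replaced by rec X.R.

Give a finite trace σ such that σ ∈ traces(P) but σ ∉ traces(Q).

LTS(P): 2 reachable states
  m0 = rec X. b.0\{a} + b.0\{a} + a.X :: ··a··> m0, ··b··> m1
  m1 = 0\{a} :: deadlocked
LTS(Q): 2 reachable states
  n0 = rec X. b.0\{a} + b.0\{a} + b.X :: ··b··> n0, ··b··> n1
  n1 = 0\{a} :: deadlocked
Trace ⟨a⟩ through P, begin at {m0}:
  [1] a ⇒ {m0}
  — P admits the full trace.
Trace ⟨a⟩ through Q, begin at {n0}:
  [1] a ⇒ ∅ (Q stuck)

a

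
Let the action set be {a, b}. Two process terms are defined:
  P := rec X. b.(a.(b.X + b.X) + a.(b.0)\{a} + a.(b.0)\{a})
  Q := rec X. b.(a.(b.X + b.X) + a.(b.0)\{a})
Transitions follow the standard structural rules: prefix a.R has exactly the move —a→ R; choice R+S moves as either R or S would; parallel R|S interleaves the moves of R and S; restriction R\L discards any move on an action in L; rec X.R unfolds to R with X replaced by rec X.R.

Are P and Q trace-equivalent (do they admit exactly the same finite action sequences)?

traces(P) = traces(Q)

P's transition system — 5 states:
  s0 = rec X. b.(a.(b.X + b.X) + a.(b.0)\{a} + a.(b.0)\{a}) → --b--▸ s1
  s1 = a.(b.(rec X. b.(a.(b.X + b.X) + a.(b.0)\{a} + a.(b.0)\{a})) + b.(rec X. b.(a.(b.X + b.X) + a.(b.0)\{a} + a.(b.0)\{a}))) + a.(b.0)\{a} + a.(b.0)\{a} → --a--▸ s2, --a--▸ s3
  s2 = (b.0)\{a} → --b--▸ s4
  s3 = b.(rec X. b.(a.(b.X + b.X) + a.(b.0)\{a} + a.(b.0)\{a})) + b.(rec X. b.(a.(b.X + b.X) + a.(b.0)\{a} + a.(b.0)\{a})) → --b--▸ s0
  s4 = 0\{a} → stopped
Q's transition system — 5 states:
  t0 = rec X. b.(a.(b.X + b.X) + a.(b.0)\{a}) → --b--▸ t1
  t1 = a.(b.(rec X. b.(a.(b.X + b.X) + a.(b.0)\{a})) + b.(rec X. b.(a.(b.X + b.X) + a.(b.0)\{a}))) + a.(b.0)\{a} → --a--▸ t2, --a--▸ t3
  t2 = (b.0)\{a} → --b--▸ t4
  t3 = b.(rec X. b.(a.(b.X + b.X) + a.(b.0)\{a})) + b.(rec X. b.(a.(b.X + b.X) + a.(b.0)\{a})) → --b--▸ t0
  t4 = 0\{a} → stopped
Bisimilarity quotient blocks:
  B0 = {s0, t0}
  B1 = {s1, t1}
  B2 = {s3, t3}
  B3 = {s2, t2}
  B4 = {s4, t4}
s0 ∈ B0, t0 ∈ B0 → same block
Bisimilar ⇒ trace-equivalent.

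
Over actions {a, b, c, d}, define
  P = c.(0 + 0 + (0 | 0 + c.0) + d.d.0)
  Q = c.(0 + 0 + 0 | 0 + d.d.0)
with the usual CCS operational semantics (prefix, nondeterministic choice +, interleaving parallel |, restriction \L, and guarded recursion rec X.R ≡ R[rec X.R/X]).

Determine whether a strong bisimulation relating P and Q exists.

P's transition system — 4 states:
  p0 = c.(0 + 0 + (0 | 0 + c.0) + d.d.0) ⊢ =c=> p1
  p1 = 0 + 0 + (0 | 0 + c.0) + d.d.0 ⊢ =c=> p2, =d=> p3
  p2 = 0 ⊢ ·
  p3 = d.0 ⊢ =d=> p2
Q's transition system — 4 states:
  q0 = c.(0 + 0 + 0 | 0 + d.d.0) ⊢ =c=> q1
  q1 = 0 + 0 + 0 | 0 + d.d.0 ⊢ =d=> q2
  q2 = d.0 ⊢ =d=> q3
  q3 = 0 ⊢ ·
Coarsest stable partition (strong bisimilarity classes):
  B0 = {p0}
  B1 = {p1}
  B2 = {p3, q2}
  B3 = {p2, q3}
  B4 = {q0}
  B5 = {q1}
p0 ∈ B0, q0 ∈ B4 → different blocks

NO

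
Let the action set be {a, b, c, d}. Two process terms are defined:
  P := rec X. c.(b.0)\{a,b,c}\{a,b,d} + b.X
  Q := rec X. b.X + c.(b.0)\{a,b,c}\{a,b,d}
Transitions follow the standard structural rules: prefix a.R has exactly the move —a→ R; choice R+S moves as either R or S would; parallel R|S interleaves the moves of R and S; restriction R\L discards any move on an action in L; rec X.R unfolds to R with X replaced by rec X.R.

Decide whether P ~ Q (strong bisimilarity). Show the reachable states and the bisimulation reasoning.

YES

P's transition system — 2 states:
  m0 = rec X. c.(b.0)\{a,b,c}\{a,b,d} + b.X ⊢ --b--▸ m0, --c--▸ m1
  m1 = (b.0)\{a,b,c}\{a,b,d} ⊢ ∅
Q's transition system — 2 states:
  n0 = rec X. b.X + c.(b.0)\{a,b,c}\{a,b,d} ⊢ --b--▸ n0, --c--▸ n1
  n1 = (b.0)\{a,b,c}\{a,b,d} ⊢ ∅
Partition-refinement fixed point:
  B0 = {m0, n0}
  B1 = {m1, n1}
m0 ∈ B0, n0 ∈ B0 → same block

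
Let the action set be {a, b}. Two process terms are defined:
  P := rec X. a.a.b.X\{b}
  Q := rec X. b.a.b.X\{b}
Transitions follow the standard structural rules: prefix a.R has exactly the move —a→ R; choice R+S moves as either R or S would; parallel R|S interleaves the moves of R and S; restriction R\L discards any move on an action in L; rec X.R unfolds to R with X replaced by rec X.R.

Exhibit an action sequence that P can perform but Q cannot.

Reachable graph of P (6 states):
  u0 = rec X. a.a.b.X\{b} | -a-> u1
  u1 = a.b.(rec X. a.a.b.X\{b})\{b} | -a-> u2
  u2 = b.(rec X. a.a.b.X\{b})\{b} | -b-> u3
  u3 = (rec X. a.a.b.X\{b})\{b} | -a-> u4
  u4 = (a.b.(rec X. a.a.b.X\{b})\{b})\{b} | -a-> u5
  u5 = (b.(rec X. a.a.b.X\{b})\{b})\{b} | stopped
Reachable graph of Q (4 states):
  v0 = rec X. b.a.b.X\{b} | -b-> v1
  v1 = a.b.(rec X. b.a.b.X\{b})\{b} | -a-> v2
  v2 = b.(rec X. b.a.b.X\{b})\{b} | -b-> v3
  v3 = (rec X. b.a.b.X\{b})\{b} | stopped
Executing a from P (initial set {u0}):
  step 1 (a): {u1}
  ✓ P
Executing a from Q (initial set {v0}):
  step 1 (a): ∅ (Q stuck)

a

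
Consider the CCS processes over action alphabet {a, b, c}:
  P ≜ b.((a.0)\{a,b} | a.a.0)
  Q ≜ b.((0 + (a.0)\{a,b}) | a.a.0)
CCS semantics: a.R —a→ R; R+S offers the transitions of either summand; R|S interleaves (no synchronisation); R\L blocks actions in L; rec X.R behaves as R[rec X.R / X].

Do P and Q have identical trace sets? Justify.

LTS(P): 4 reachable states
  s0 = b.((a.0)\{a,b} | a.a.0) ⊢ -b-> s1
  s1 = (a.0)\{a,b} | a.a.0 ⊢ -a-> s2
  s2 = (a.0)\{a,b} | a.0 ⊢ -a-> s3
  s3 = (a.0)\{a,b} | 0 ⊢ ∅
LTS(Q): 4 reachable states
  t0 = b.((0 + (a.0)\{a,b}) | a.a.0) ⊢ -b-> t1
  t1 = (0 + (a.0)\{a,b}) | a.a.0 ⊢ -a-> t2
  t2 = (0 + (a.0)\{a,b}) | a.0 ⊢ -a-> t3
  t3 = (0 + (a.0)\{a,b}) | 0 ⊢ ∅
Coarsest stable partition (strong bisimilarity classes):
  B0 = {s0, t0}
  B1 = {s1, t1}
  B2 = {s2, t2}
  B3 = {s3, t3}
s0 ∈ B0, t0 ∈ B0 → same block
Bisimilar ⇒ trace-equivalent.

YES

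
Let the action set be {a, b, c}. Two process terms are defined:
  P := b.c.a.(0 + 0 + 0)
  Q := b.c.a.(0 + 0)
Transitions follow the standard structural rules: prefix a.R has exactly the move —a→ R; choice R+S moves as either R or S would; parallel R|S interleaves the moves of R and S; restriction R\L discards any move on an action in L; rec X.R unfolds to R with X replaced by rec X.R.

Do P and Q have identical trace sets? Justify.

trace-equivalent

Reachable graph of P (4 states):
  s0 = b.c.a.(0 + 0 + 0) has moves ··b··> s1
  s1 = c.a.(0 + 0 + 0) has moves ··c··> s2
  s2 = a.(0 + 0 + 0) has moves ··a··> s3
  s3 = 0 + 0 + 0 has moves deadlocked
Reachable graph of Q (4 states):
  t0 = b.c.a.(0 + 0) has moves ··b··> t1
  t1 = c.a.(0 + 0) has moves ··c··> t2
  t2 = a.(0 + 0) has moves ··a··> t3
  t3 = 0 + 0 has moves deadlocked
Partition-refinement fixed point:
  B0 = {s0, t0}
  B1 = {s1, t1}
  B2 = {s2, t2}
  B3 = {s3, t3}
s0 ∈ B0, t0 ∈ B0 → same block
Bisimilar ⇒ trace-equivalent.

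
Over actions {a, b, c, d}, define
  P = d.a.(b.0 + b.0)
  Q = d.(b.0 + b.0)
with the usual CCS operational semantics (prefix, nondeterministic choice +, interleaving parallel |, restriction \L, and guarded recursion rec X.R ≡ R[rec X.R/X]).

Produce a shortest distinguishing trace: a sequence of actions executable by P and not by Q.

Reachable graph of P (4 states):
  p0 = d.a.(b.0 + b.0) ⊢ =d=> p1
  p1 = a.(b.0 + b.0) ⊢ =a=> p2
  p2 = b.0 + b.0 ⊢ =b=> p3
  p3 = 0 ⊢ ·
Reachable graph of Q (3 states):
  q0 = d.(b.0 + b.0) ⊢ =d=> q1
  q1 = b.0 + b.0 ⊢ =b=> q2
  q2 = 0 ⊢ ·
Run σ = ⟨da⟩ on P: start {p0}
  step 1 (d): {p1}
  step 2 (a): {p2}
  ✓ P
Run σ = ⟨da⟩ on Q: start {q0}
  step 1 (d): {q1}
  step 2 (a): ∅ (Q stuck)

da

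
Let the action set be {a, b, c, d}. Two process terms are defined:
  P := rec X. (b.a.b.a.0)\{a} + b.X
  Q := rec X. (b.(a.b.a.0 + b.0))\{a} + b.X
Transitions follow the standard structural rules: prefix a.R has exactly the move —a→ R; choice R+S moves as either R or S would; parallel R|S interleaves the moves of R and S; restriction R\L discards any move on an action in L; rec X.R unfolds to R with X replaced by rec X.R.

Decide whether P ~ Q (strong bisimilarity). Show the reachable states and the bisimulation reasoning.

LTS(P): 2 reachable states
  u0 = rec X. (b.a.b.a.0)\{a} + b.X :: -b-> u0, -b-> u1
  u1 = (a.b.a.0)\{a} :: ∅
LTS(Q): 3 reachable states
  v0 = rec X. (b.(a.b.a.0 + b.0))\{a} + b.X :: -b-> v0, -b-> v1
  v1 = (a.b.a.0 + b.0)\{a} :: -b-> v2
  v2 = 0\{a} :: ∅
Coarsest stable partition (strong bisimilarity classes):
  B0 = {u0}
  B1 = {u1, v2}
  B2 = {v0}
  B3 = {v1}
u0 ∈ B0, v0 ∈ B2 → different blocks

not bisimilar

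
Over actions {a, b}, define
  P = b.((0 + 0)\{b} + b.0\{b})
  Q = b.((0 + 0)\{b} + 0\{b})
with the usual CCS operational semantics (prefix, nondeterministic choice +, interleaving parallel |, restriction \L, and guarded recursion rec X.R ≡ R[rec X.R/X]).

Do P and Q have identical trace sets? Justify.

LTS(P): 3 reachable states
  s0 = b.((0 + 0)\{b} + b.0\{b}) → --b--▸ s1
  s1 = (0 + 0)\{b} + b.0\{b} → --b--▸ s2
  s2 = 0\{b} → ∅
LTS(Q): 2 reachable states
  t0 = b.((0 + 0)\{b} + 0\{b}) → --b--▸ t1
  t1 = (0 + 0)\{b} + 0\{b} → ∅
Trace ⟨bb⟩ through P, begin at {s0}:
  after b @ step 1: {s1}
  after b @ step 2: {s2}
  P completes σ.
Trace ⟨bb⟩ through Q, begin at {t0}:
  after b @ step 1: {t1}
  after b @ step 2: no successor for Q

NO — witness ⟨bb⟩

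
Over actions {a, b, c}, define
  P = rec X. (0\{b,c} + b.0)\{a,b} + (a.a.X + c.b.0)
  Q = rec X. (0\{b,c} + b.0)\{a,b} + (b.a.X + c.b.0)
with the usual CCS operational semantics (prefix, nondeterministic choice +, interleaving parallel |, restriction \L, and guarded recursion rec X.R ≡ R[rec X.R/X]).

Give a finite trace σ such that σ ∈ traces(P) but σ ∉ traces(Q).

P's transition system — 4 states:
  m0 = rec X. (0\{b,c} + b.0)\{a,b} + (a.a.X + c.b.0) ⊢ =a=> m1, =c=> m2
  m1 = a.(rec X. (0\{b,c} + b.0)\{a,b} + (a.a.X + c.b.0)) ⊢ =a=> m0
  m2 = b.0 ⊢ =b=> m3
  m3 = 0 ⊢ deadlocked
Q's transition system — 4 states:
  n0 = rec X. (0\{b,c} + b.0)\{a,b} + (b.a.X + c.b.0) ⊢ =b=> n1, =c=> n2
  n1 = a.(rec X. (0\{b,c} + b.0)\{a,b} + (b.a.X + c.b.0)) ⊢ =a=> n0
  n2 = b.0 ⊢ =b=> n3
  n3 = 0 ⊢ deadlocked
Executing a from P (initial set {m0}):
  step 1 (a): {m1}
  ✓ P
Executing a from Q (initial set {n0}):
  step 1 (a): no successor for Q

a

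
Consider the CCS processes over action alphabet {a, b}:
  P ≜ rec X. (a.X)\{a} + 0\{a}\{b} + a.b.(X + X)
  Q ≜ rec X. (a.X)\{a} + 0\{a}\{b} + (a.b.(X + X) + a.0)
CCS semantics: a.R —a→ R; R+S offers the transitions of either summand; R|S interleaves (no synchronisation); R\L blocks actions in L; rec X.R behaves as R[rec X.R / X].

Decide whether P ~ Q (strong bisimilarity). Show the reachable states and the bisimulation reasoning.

LTS(P): 3 reachable states
  u0 = rec X. (a.X)\{a} + 0\{a}\{b} + a.b.(X + X) :: =a=> u1
  u1 = b.((rec X. (a.X)\{a} + 0\{a}\{b} + a.b.(X + X)) + (rec X. (a.X)\{a} + 0\{a}\{b} + a.b.(X + X))) :: =b=> u2
  u2 = (rec X. (a.X)\{a} + 0\{a}\{b} + a.b.(X + X)) + (rec X. (a.X)\{a} + 0\{a}\{b} + a.b.(X + X)) :: =a=> u1
LTS(Q): 4 reachable states
  v0 = rec X. (a.X)\{a} + 0\{a}\{b} + (a.b.(X + X) + a.0) :: =a=> v1, =a=> v2
  v1 = 0 :: ·
  v2 = b.((rec X. (a.X)\{a} + 0\{a}\{b} + (a.b.(X + X) + a.0)) + (rec X. (a.X)\{a} + 0\{a}\{b} + (a.b.(X + X) + a.0))) :: =b=> v3
  v3 = (rec X. (a.X)\{a} + 0\{a}\{b} + (a.b.(X + X) + a.0)) + (rec X. (a.X)\{a} + 0\{a}\{b} + (a.b.(X + X) + a.0)) :: =a=> v1, =a=> v2
Coarsest stable partition (strong bisimilarity classes):
  B0 = {u0, u2}
  B1 = {u1}
  B2 = {v0, v3}
  B3 = {v2}
  B4 = {v1}
u0 ∈ B0, v0 ∈ B2 → different blocks

not bisimilar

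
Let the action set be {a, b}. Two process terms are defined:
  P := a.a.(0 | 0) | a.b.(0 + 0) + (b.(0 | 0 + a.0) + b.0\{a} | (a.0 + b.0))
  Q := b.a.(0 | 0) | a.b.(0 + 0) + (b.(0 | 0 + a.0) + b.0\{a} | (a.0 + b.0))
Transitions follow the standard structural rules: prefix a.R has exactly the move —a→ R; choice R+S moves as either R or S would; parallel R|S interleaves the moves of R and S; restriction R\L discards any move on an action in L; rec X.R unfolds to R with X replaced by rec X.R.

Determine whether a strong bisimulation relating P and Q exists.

P ≁ Q

LTS(P): 14 reachable states
  m0 = a.a.(0 | 0) | a.b.(0 + 0) + (b.(0 | 0 + a.0) + b.0\{a} | (a.0 + b.0)) has moves =a=> m1, =a=> m2, =a=> m3, =b=> m3, =b=> m4, =b=> m5
  m1 = a.(0 | 0) | a.b.(0 + 0) has moves =a=> m6, =a=> m7
  m2 = a.a.(0 | 0) | b.(0 + 0) has moves =a=> m7, =b=> m8
  m3 = b.0\{a} | 0 has moves =b=> m9
  m4 = 0 | 0 + a.0 has moves =a=> m10
  m5 = 0\{a} | (a.0 + b.0) has moves =a=> m9, =b=> m9
  m6 = 0 | 0 | a.b.(0 + 0) has moves =a=> m11
  m7 = a.(0 | 0) | b.(0 + 0) has moves =a=> m11, =b=> m12
  m8 = a.a.(0 | 0) | (0 + 0) has moves =a=> m12
  m9 = 0\{a} | 0 has moves ∅
  m10 = 0 has moves ∅
  m11 = 0 | 0 | b.(0 + 0) has moves =b=> m13
  m12 = a.(0 | 0) | (0 + 0) has moves =a=> m13
  m13 = 0 | 0 | (0 + 0) has moves ∅
LTS(Q): 14 reachable states
  n0 = b.a.(0 | 0) | a.b.(0 + 0) + (b.(0 | 0 + a.0) + b.0\{a} | (a.0 + b.0)) has moves =a=> n1, =a=> n2, =b=> n1, =b=> n3, =b=> n4, =b=> n5
  n1 = b.0\{a} | 0 has moves =b=> n6
  n2 = b.a.(0 | 0) | b.(0 + 0) has moves =b=> n7, =b=> n8
  n3 = 0 | 0 + a.0 has moves =a=> n9
  n4 = 0\{a} | (a.0 + b.0) has moves =a=> n6, =b=> n6
  n5 = a.(0 | 0) | a.b.(0 + 0) has moves =a=> n10, =a=> n7
  n6 = 0\{a} | 0 has moves ∅
  n7 = a.(0 | 0) | b.(0 + 0) has moves =a=> n11, =b=> n12
  n8 = b.a.(0 | 0) | (0 + 0) has moves =b=> n12
  n9 = 0 has moves ∅
  n10 = 0 | 0 | a.b.(0 + 0) has moves =a=> n11
  n11 = 0 | 0 | b.(0 + 0) has moves =b=> n13
  n12 = a.(0 | 0) | (0 + 0) has moves =a=> n13
  n13 = 0 | 0 | (0 + 0) has moves ∅
Partition-refinement fixed point:
  B0 = {m0}
  B1 = {m12, m4, n12, n3}
  B2 = {m10, m13, m9, n13, n6, n9}
  B3 = {m5, n4}
  B4 = {m11, m3, n1, n11}
  B5 = {m1, n5}
  B6 = {m7, n7}
  B7 = {m6, n10}
  B8 = {m2}
  B9 = {m8}
  B10 = {n0}
  B11 = {n2}
  B12 = {n8}
m0 ∈ B0, n0 ∈ B10 → different blocks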